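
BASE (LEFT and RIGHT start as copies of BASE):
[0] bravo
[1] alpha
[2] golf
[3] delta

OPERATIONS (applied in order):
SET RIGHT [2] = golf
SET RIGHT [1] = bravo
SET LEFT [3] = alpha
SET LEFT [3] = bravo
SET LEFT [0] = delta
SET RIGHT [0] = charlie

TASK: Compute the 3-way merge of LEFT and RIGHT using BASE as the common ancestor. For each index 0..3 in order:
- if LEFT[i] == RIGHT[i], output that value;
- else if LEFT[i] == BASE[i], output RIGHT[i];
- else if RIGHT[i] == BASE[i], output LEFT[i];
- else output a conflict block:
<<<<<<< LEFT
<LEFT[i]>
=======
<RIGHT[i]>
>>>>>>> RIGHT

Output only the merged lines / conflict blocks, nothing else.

Answer: <<<<<<< LEFT
delta
=======
charlie
>>>>>>> RIGHT
bravo
golf
bravo

Derivation:
Final LEFT:  [delta, alpha, golf, bravo]
Final RIGHT: [charlie, bravo, golf, delta]
i=0: BASE=bravo L=delta R=charlie all differ -> CONFLICT
i=1: L=alpha=BASE, R=bravo -> take RIGHT -> bravo
i=2: L=golf R=golf -> agree -> golf
i=3: L=bravo, R=delta=BASE -> take LEFT -> bravo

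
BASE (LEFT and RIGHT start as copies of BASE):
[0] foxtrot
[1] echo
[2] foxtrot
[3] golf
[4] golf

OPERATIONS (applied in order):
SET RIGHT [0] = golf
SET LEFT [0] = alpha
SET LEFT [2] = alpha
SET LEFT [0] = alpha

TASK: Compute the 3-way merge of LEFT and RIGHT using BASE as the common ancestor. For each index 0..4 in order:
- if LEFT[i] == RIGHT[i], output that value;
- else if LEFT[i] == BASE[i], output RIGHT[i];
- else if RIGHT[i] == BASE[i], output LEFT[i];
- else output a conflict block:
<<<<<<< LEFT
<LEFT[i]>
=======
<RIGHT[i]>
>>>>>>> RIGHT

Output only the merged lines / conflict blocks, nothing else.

Final LEFT:  [alpha, echo, alpha, golf, golf]
Final RIGHT: [golf, echo, foxtrot, golf, golf]
i=0: BASE=foxtrot L=alpha R=golf all differ -> CONFLICT
i=1: L=echo R=echo -> agree -> echo
i=2: L=alpha, R=foxtrot=BASE -> take LEFT -> alpha
i=3: L=golf R=golf -> agree -> golf
i=4: L=golf R=golf -> agree -> golf

Answer: <<<<<<< LEFT
alpha
=======
golf
>>>>>>> RIGHT
echo
alpha
golf
golf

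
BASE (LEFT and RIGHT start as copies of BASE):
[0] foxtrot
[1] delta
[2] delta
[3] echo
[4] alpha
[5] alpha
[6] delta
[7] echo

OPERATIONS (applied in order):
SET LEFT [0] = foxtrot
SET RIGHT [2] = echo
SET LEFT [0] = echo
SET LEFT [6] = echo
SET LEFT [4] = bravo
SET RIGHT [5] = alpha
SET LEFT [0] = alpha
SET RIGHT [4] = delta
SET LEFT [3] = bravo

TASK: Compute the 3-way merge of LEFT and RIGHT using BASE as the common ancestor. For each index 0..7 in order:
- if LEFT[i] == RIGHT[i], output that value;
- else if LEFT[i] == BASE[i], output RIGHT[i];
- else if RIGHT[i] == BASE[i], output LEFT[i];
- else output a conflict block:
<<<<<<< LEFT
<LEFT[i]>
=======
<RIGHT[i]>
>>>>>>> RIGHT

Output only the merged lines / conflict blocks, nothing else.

Final LEFT:  [alpha, delta, delta, bravo, bravo, alpha, echo, echo]
Final RIGHT: [foxtrot, delta, echo, echo, delta, alpha, delta, echo]
i=0: L=alpha, R=foxtrot=BASE -> take LEFT -> alpha
i=1: L=delta R=delta -> agree -> delta
i=2: L=delta=BASE, R=echo -> take RIGHT -> echo
i=3: L=bravo, R=echo=BASE -> take LEFT -> bravo
i=4: BASE=alpha L=bravo R=delta all differ -> CONFLICT
i=5: L=alpha R=alpha -> agree -> alpha
i=6: L=echo, R=delta=BASE -> take LEFT -> echo
i=7: L=echo R=echo -> agree -> echo

Answer: alpha
delta
echo
bravo
<<<<<<< LEFT
bravo
=======
delta
>>>>>>> RIGHT
alpha
echo
echo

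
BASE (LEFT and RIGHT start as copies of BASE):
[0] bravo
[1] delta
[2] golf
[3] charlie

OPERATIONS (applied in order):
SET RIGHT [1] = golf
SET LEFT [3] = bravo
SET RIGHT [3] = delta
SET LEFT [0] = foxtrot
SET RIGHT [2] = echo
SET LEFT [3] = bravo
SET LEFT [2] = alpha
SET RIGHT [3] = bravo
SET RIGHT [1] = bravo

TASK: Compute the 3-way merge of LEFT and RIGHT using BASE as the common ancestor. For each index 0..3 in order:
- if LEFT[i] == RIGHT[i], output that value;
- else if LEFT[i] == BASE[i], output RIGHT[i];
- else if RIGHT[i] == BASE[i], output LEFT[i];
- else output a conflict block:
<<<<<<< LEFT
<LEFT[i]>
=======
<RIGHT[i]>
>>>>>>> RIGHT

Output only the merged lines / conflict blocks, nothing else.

Final LEFT:  [foxtrot, delta, alpha, bravo]
Final RIGHT: [bravo, bravo, echo, bravo]
i=0: L=foxtrot, R=bravo=BASE -> take LEFT -> foxtrot
i=1: L=delta=BASE, R=bravo -> take RIGHT -> bravo
i=2: BASE=golf L=alpha R=echo all differ -> CONFLICT
i=3: L=bravo R=bravo -> agree -> bravo

Answer: foxtrot
bravo
<<<<<<< LEFT
alpha
=======
echo
>>>>>>> RIGHT
bravo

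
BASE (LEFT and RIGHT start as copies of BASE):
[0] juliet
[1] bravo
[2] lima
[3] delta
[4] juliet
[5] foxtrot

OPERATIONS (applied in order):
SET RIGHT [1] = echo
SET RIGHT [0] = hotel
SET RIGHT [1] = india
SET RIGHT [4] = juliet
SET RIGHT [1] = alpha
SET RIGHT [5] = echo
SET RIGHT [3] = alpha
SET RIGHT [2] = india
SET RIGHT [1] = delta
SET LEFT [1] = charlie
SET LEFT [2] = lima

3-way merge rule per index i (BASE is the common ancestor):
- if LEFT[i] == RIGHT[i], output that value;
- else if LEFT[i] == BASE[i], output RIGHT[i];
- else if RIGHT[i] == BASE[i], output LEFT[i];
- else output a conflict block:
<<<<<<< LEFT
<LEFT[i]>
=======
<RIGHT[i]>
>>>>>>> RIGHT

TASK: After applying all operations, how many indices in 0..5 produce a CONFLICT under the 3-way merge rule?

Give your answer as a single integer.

Final LEFT:  [juliet, charlie, lima, delta, juliet, foxtrot]
Final RIGHT: [hotel, delta, india, alpha, juliet, echo]
i=0: L=juliet=BASE, R=hotel -> take RIGHT -> hotel
i=1: BASE=bravo L=charlie R=delta all differ -> CONFLICT
i=2: L=lima=BASE, R=india -> take RIGHT -> india
i=3: L=delta=BASE, R=alpha -> take RIGHT -> alpha
i=4: L=juliet R=juliet -> agree -> juliet
i=5: L=foxtrot=BASE, R=echo -> take RIGHT -> echo
Conflict count: 1

Answer: 1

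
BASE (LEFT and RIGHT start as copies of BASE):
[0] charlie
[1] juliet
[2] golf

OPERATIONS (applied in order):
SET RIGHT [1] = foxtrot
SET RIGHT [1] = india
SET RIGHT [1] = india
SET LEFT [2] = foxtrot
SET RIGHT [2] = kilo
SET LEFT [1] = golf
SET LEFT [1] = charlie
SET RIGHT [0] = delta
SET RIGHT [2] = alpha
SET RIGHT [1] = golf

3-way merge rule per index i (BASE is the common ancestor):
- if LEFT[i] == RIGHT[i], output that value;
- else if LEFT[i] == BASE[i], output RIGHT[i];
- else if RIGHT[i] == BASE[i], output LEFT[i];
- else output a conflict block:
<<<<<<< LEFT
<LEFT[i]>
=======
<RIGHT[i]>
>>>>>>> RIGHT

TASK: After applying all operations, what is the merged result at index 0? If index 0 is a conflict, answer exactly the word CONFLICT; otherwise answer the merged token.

Answer: delta

Derivation:
Final LEFT:  [charlie, charlie, foxtrot]
Final RIGHT: [delta, golf, alpha]
i=0: L=charlie=BASE, R=delta -> take RIGHT -> delta
i=1: BASE=juliet L=charlie R=golf all differ -> CONFLICT
i=2: BASE=golf L=foxtrot R=alpha all differ -> CONFLICT
Index 0 -> delta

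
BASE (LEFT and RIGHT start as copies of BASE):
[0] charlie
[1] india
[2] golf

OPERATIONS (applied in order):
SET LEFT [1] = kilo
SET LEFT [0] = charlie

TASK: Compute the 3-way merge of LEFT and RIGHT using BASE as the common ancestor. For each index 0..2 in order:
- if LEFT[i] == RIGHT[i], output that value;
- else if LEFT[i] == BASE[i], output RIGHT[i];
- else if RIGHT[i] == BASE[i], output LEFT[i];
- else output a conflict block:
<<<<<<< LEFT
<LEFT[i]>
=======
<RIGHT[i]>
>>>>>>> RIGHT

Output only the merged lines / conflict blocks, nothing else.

Answer: charlie
kilo
golf

Derivation:
Final LEFT:  [charlie, kilo, golf]
Final RIGHT: [charlie, india, golf]
i=0: L=charlie R=charlie -> agree -> charlie
i=1: L=kilo, R=india=BASE -> take LEFT -> kilo
i=2: L=golf R=golf -> agree -> golf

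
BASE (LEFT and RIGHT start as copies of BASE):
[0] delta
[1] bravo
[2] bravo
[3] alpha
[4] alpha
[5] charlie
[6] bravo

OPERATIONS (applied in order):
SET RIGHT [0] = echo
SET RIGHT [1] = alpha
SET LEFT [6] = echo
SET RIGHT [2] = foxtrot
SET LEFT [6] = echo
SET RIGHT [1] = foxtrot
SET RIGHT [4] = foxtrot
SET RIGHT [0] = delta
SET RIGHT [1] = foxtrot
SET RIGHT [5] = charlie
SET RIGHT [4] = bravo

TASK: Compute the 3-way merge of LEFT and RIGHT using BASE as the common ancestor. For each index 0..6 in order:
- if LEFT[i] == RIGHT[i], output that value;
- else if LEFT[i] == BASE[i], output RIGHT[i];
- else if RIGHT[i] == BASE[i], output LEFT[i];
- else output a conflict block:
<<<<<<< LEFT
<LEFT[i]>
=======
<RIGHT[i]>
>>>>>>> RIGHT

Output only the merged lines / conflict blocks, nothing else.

Final LEFT:  [delta, bravo, bravo, alpha, alpha, charlie, echo]
Final RIGHT: [delta, foxtrot, foxtrot, alpha, bravo, charlie, bravo]
i=0: L=delta R=delta -> agree -> delta
i=1: L=bravo=BASE, R=foxtrot -> take RIGHT -> foxtrot
i=2: L=bravo=BASE, R=foxtrot -> take RIGHT -> foxtrot
i=3: L=alpha R=alpha -> agree -> alpha
i=4: L=alpha=BASE, R=bravo -> take RIGHT -> bravo
i=5: L=charlie R=charlie -> agree -> charlie
i=6: L=echo, R=bravo=BASE -> take LEFT -> echo

Answer: delta
foxtrot
foxtrot
alpha
bravo
charlie
echo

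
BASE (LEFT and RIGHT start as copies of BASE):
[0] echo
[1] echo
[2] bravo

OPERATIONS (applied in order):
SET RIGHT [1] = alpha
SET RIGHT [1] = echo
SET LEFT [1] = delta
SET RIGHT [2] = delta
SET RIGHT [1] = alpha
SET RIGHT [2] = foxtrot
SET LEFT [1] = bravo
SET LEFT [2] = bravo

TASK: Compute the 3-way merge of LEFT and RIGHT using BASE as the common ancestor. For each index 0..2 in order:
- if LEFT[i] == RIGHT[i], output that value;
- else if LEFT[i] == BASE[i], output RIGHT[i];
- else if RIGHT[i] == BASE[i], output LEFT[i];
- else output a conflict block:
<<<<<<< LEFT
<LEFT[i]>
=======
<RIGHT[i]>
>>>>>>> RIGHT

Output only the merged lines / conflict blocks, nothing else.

Answer: echo
<<<<<<< LEFT
bravo
=======
alpha
>>>>>>> RIGHT
foxtrot

Derivation:
Final LEFT:  [echo, bravo, bravo]
Final RIGHT: [echo, alpha, foxtrot]
i=0: L=echo R=echo -> agree -> echo
i=1: BASE=echo L=bravo R=alpha all differ -> CONFLICT
i=2: L=bravo=BASE, R=foxtrot -> take RIGHT -> foxtrot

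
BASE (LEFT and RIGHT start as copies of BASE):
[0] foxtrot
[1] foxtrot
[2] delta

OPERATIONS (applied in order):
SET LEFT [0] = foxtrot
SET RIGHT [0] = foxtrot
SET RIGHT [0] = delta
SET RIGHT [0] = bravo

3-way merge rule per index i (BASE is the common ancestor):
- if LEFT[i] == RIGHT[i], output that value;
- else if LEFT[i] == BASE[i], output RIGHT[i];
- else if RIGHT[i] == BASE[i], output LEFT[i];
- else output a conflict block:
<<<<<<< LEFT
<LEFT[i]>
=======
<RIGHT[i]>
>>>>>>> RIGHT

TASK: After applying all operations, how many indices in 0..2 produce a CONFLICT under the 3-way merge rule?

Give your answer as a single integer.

Answer: 0

Derivation:
Final LEFT:  [foxtrot, foxtrot, delta]
Final RIGHT: [bravo, foxtrot, delta]
i=0: L=foxtrot=BASE, R=bravo -> take RIGHT -> bravo
i=1: L=foxtrot R=foxtrot -> agree -> foxtrot
i=2: L=delta R=delta -> agree -> delta
Conflict count: 0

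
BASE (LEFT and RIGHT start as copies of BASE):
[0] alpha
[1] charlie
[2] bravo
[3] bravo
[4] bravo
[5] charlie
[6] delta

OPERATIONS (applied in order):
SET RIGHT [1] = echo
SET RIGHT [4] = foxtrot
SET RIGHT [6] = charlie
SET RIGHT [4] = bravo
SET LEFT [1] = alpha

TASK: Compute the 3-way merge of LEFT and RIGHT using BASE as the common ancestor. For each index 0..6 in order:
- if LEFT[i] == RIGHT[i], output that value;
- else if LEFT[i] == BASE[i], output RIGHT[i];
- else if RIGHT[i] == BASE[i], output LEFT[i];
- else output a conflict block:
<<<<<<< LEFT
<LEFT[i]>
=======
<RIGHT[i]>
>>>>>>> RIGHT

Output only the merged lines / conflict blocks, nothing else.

Final LEFT:  [alpha, alpha, bravo, bravo, bravo, charlie, delta]
Final RIGHT: [alpha, echo, bravo, bravo, bravo, charlie, charlie]
i=0: L=alpha R=alpha -> agree -> alpha
i=1: BASE=charlie L=alpha R=echo all differ -> CONFLICT
i=2: L=bravo R=bravo -> agree -> bravo
i=3: L=bravo R=bravo -> agree -> bravo
i=4: L=bravo R=bravo -> agree -> bravo
i=5: L=charlie R=charlie -> agree -> charlie
i=6: L=delta=BASE, R=charlie -> take RIGHT -> charlie

Answer: alpha
<<<<<<< LEFT
alpha
=======
echo
>>>>>>> RIGHT
bravo
bravo
bravo
charlie
charlie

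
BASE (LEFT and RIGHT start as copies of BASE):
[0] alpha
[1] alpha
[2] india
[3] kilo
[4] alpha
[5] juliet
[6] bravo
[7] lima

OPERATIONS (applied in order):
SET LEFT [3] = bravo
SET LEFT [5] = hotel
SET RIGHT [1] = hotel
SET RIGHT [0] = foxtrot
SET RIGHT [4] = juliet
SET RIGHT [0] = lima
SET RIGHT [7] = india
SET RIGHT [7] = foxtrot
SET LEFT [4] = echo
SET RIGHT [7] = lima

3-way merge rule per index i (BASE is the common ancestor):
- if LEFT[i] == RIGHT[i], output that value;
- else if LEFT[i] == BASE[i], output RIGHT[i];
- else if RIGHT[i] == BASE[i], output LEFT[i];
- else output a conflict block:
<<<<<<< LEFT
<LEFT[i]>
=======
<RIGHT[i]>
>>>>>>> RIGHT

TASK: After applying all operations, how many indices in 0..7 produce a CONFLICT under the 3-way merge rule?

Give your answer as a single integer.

Final LEFT:  [alpha, alpha, india, bravo, echo, hotel, bravo, lima]
Final RIGHT: [lima, hotel, india, kilo, juliet, juliet, bravo, lima]
i=0: L=alpha=BASE, R=lima -> take RIGHT -> lima
i=1: L=alpha=BASE, R=hotel -> take RIGHT -> hotel
i=2: L=india R=india -> agree -> india
i=3: L=bravo, R=kilo=BASE -> take LEFT -> bravo
i=4: BASE=alpha L=echo R=juliet all differ -> CONFLICT
i=5: L=hotel, R=juliet=BASE -> take LEFT -> hotel
i=6: L=bravo R=bravo -> agree -> bravo
i=7: L=lima R=lima -> agree -> lima
Conflict count: 1

Answer: 1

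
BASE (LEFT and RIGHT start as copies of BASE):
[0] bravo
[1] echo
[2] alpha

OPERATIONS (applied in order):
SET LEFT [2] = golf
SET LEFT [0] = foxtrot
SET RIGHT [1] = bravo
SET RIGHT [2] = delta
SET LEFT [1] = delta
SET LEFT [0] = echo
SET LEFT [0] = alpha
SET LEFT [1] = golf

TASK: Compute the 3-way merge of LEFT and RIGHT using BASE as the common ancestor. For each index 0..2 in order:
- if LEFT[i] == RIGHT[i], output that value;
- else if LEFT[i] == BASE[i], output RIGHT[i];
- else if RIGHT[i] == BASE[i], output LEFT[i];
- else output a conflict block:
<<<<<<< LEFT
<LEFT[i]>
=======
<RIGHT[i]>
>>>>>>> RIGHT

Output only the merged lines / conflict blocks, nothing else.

Answer: alpha
<<<<<<< LEFT
golf
=======
bravo
>>>>>>> RIGHT
<<<<<<< LEFT
golf
=======
delta
>>>>>>> RIGHT

Derivation:
Final LEFT:  [alpha, golf, golf]
Final RIGHT: [bravo, bravo, delta]
i=0: L=alpha, R=bravo=BASE -> take LEFT -> alpha
i=1: BASE=echo L=golf R=bravo all differ -> CONFLICT
i=2: BASE=alpha L=golf R=delta all differ -> CONFLICT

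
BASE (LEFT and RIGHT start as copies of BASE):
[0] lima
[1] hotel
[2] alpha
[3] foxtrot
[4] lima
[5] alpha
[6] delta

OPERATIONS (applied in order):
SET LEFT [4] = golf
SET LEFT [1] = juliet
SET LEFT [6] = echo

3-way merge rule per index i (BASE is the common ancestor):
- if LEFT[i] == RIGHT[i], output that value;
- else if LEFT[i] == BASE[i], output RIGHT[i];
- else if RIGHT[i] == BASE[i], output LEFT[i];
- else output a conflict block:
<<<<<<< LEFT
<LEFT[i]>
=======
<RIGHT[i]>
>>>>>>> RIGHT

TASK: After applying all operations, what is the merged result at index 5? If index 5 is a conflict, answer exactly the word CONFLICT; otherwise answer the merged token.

Answer: alpha

Derivation:
Final LEFT:  [lima, juliet, alpha, foxtrot, golf, alpha, echo]
Final RIGHT: [lima, hotel, alpha, foxtrot, lima, alpha, delta]
i=0: L=lima R=lima -> agree -> lima
i=1: L=juliet, R=hotel=BASE -> take LEFT -> juliet
i=2: L=alpha R=alpha -> agree -> alpha
i=3: L=foxtrot R=foxtrot -> agree -> foxtrot
i=4: L=golf, R=lima=BASE -> take LEFT -> golf
i=5: L=alpha R=alpha -> agree -> alpha
i=6: L=echo, R=delta=BASE -> take LEFT -> echo
Index 5 -> alpha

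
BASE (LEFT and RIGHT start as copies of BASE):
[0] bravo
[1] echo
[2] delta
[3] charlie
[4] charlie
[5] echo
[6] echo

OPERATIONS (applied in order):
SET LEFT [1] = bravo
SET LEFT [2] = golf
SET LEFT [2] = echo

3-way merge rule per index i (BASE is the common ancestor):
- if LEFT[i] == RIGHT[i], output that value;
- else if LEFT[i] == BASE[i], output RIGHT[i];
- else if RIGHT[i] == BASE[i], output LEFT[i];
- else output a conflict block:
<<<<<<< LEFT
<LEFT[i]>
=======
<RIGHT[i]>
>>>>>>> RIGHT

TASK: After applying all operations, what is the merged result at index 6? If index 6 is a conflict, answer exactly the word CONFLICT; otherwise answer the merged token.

Final LEFT:  [bravo, bravo, echo, charlie, charlie, echo, echo]
Final RIGHT: [bravo, echo, delta, charlie, charlie, echo, echo]
i=0: L=bravo R=bravo -> agree -> bravo
i=1: L=bravo, R=echo=BASE -> take LEFT -> bravo
i=2: L=echo, R=delta=BASE -> take LEFT -> echo
i=3: L=charlie R=charlie -> agree -> charlie
i=4: L=charlie R=charlie -> agree -> charlie
i=5: L=echo R=echo -> agree -> echo
i=6: L=echo R=echo -> agree -> echo
Index 6 -> echo

Answer: echo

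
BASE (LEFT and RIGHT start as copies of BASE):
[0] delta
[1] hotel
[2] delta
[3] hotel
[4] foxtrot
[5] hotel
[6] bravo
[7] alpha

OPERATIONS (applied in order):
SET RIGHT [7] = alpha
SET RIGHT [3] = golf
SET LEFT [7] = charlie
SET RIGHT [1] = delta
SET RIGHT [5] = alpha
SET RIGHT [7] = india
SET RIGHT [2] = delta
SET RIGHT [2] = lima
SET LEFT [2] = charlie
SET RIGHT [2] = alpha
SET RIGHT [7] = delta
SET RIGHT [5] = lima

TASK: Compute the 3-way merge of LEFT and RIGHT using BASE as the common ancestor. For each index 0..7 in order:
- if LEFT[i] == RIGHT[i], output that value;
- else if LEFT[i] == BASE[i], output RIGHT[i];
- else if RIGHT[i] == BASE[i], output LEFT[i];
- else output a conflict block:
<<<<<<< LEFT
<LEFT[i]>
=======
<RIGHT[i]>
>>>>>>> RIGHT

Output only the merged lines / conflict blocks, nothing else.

Answer: delta
delta
<<<<<<< LEFT
charlie
=======
alpha
>>>>>>> RIGHT
golf
foxtrot
lima
bravo
<<<<<<< LEFT
charlie
=======
delta
>>>>>>> RIGHT

Derivation:
Final LEFT:  [delta, hotel, charlie, hotel, foxtrot, hotel, bravo, charlie]
Final RIGHT: [delta, delta, alpha, golf, foxtrot, lima, bravo, delta]
i=0: L=delta R=delta -> agree -> delta
i=1: L=hotel=BASE, R=delta -> take RIGHT -> delta
i=2: BASE=delta L=charlie R=alpha all differ -> CONFLICT
i=3: L=hotel=BASE, R=golf -> take RIGHT -> golf
i=4: L=foxtrot R=foxtrot -> agree -> foxtrot
i=5: L=hotel=BASE, R=lima -> take RIGHT -> lima
i=6: L=bravo R=bravo -> agree -> bravo
i=7: BASE=alpha L=charlie R=delta all differ -> CONFLICT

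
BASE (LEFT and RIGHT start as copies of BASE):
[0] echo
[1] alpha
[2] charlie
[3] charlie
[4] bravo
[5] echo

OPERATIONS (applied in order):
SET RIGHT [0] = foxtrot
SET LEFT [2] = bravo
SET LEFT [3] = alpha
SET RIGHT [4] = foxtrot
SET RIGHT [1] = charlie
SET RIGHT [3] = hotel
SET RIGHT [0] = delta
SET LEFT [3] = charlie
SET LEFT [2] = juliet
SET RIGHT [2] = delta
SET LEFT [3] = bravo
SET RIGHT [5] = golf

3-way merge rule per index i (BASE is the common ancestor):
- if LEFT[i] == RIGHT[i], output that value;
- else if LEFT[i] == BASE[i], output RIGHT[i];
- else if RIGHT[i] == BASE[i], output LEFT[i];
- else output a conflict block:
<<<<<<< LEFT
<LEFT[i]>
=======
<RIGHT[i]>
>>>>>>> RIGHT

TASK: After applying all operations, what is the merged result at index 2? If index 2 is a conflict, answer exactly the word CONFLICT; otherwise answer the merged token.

Answer: CONFLICT

Derivation:
Final LEFT:  [echo, alpha, juliet, bravo, bravo, echo]
Final RIGHT: [delta, charlie, delta, hotel, foxtrot, golf]
i=0: L=echo=BASE, R=delta -> take RIGHT -> delta
i=1: L=alpha=BASE, R=charlie -> take RIGHT -> charlie
i=2: BASE=charlie L=juliet R=delta all differ -> CONFLICT
i=3: BASE=charlie L=bravo R=hotel all differ -> CONFLICT
i=4: L=bravo=BASE, R=foxtrot -> take RIGHT -> foxtrot
i=5: L=echo=BASE, R=golf -> take RIGHT -> golf
Index 2 -> CONFLICT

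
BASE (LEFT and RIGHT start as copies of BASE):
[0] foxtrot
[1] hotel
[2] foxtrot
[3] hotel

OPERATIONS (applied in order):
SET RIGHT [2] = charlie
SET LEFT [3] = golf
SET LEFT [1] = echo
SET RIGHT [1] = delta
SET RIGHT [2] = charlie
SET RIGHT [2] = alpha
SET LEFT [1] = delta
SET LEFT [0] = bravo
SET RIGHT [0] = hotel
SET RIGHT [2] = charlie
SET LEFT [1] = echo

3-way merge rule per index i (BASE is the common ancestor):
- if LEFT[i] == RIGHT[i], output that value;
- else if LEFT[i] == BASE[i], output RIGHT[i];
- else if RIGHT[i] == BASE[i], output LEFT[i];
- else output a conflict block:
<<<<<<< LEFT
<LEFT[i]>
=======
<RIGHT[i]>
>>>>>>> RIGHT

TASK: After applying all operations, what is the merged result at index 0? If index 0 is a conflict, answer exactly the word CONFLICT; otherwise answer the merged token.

Answer: CONFLICT

Derivation:
Final LEFT:  [bravo, echo, foxtrot, golf]
Final RIGHT: [hotel, delta, charlie, hotel]
i=0: BASE=foxtrot L=bravo R=hotel all differ -> CONFLICT
i=1: BASE=hotel L=echo R=delta all differ -> CONFLICT
i=2: L=foxtrot=BASE, R=charlie -> take RIGHT -> charlie
i=3: L=golf, R=hotel=BASE -> take LEFT -> golf
Index 0 -> CONFLICT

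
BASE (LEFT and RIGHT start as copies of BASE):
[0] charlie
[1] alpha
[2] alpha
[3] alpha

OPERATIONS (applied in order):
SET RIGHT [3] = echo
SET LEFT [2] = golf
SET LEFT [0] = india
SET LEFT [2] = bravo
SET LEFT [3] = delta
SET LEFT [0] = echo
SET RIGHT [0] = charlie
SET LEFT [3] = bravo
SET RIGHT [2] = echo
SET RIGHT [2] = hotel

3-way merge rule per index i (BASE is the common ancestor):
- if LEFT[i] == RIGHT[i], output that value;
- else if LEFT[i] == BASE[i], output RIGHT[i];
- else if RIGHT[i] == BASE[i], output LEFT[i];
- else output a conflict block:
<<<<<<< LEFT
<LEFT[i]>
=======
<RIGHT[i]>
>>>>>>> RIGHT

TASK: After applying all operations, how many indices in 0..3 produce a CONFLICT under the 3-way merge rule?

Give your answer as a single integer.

Final LEFT:  [echo, alpha, bravo, bravo]
Final RIGHT: [charlie, alpha, hotel, echo]
i=0: L=echo, R=charlie=BASE -> take LEFT -> echo
i=1: L=alpha R=alpha -> agree -> alpha
i=2: BASE=alpha L=bravo R=hotel all differ -> CONFLICT
i=3: BASE=alpha L=bravo R=echo all differ -> CONFLICT
Conflict count: 2

Answer: 2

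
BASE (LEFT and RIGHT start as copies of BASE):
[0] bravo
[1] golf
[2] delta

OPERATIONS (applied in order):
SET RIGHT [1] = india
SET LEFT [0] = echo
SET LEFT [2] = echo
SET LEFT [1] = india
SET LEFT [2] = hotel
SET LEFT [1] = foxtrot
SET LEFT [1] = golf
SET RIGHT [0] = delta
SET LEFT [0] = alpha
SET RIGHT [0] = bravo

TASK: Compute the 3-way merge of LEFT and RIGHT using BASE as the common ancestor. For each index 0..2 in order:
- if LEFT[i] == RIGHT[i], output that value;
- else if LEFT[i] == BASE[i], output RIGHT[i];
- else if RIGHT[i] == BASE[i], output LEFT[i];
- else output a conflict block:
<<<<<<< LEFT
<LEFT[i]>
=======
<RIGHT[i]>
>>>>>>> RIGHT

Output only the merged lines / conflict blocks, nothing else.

Final LEFT:  [alpha, golf, hotel]
Final RIGHT: [bravo, india, delta]
i=0: L=alpha, R=bravo=BASE -> take LEFT -> alpha
i=1: L=golf=BASE, R=india -> take RIGHT -> india
i=2: L=hotel, R=delta=BASE -> take LEFT -> hotel

Answer: alpha
india
hotel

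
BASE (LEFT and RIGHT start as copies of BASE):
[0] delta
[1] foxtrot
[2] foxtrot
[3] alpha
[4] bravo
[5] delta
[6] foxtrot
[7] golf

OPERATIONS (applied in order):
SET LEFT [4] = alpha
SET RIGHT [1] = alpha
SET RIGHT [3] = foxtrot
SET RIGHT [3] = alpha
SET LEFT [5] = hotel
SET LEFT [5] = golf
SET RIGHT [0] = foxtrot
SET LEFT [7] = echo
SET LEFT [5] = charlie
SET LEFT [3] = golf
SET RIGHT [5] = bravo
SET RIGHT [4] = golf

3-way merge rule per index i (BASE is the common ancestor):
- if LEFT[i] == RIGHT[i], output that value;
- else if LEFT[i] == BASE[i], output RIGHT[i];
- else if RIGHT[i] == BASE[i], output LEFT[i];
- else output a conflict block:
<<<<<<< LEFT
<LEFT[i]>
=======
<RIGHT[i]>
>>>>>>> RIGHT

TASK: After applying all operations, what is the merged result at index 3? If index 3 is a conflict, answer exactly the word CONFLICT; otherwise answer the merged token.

Final LEFT:  [delta, foxtrot, foxtrot, golf, alpha, charlie, foxtrot, echo]
Final RIGHT: [foxtrot, alpha, foxtrot, alpha, golf, bravo, foxtrot, golf]
i=0: L=delta=BASE, R=foxtrot -> take RIGHT -> foxtrot
i=1: L=foxtrot=BASE, R=alpha -> take RIGHT -> alpha
i=2: L=foxtrot R=foxtrot -> agree -> foxtrot
i=3: L=golf, R=alpha=BASE -> take LEFT -> golf
i=4: BASE=bravo L=alpha R=golf all differ -> CONFLICT
i=5: BASE=delta L=charlie R=bravo all differ -> CONFLICT
i=6: L=foxtrot R=foxtrot -> agree -> foxtrot
i=7: L=echo, R=golf=BASE -> take LEFT -> echo
Index 3 -> golf

Answer: golf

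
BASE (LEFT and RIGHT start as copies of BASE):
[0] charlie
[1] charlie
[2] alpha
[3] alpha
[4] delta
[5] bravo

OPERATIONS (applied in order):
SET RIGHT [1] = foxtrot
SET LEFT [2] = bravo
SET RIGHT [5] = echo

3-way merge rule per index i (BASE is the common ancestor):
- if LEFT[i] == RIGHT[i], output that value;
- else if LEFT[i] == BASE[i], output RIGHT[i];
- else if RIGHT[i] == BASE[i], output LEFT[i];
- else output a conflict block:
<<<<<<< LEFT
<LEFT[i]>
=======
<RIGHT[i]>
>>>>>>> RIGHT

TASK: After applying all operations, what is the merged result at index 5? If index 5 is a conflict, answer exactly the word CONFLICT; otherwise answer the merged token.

Final LEFT:  [charlie, charlie, bravo, alpha, delta, bravo]
Final RIGHT: [charlie, foxtrot, alpha, alpha, delta, echo]
i=0: L=charlie R=charlie -> agree -> charlie
i=1: L=charlie=BASE, R=foxtrot -> take RIGHT -> foxtrot
i=2: L=bravo, R=alpha=BASE -> take LEFT -> bravo
i=3: L=alpha R=alpha -> agree -> alpha
i=4: L=delta R=delta -> agree -> delta
i=5: L=bravo=BASE, R=echo -> take RIGHT -> echo
Index 5 -> echo

Answer: echo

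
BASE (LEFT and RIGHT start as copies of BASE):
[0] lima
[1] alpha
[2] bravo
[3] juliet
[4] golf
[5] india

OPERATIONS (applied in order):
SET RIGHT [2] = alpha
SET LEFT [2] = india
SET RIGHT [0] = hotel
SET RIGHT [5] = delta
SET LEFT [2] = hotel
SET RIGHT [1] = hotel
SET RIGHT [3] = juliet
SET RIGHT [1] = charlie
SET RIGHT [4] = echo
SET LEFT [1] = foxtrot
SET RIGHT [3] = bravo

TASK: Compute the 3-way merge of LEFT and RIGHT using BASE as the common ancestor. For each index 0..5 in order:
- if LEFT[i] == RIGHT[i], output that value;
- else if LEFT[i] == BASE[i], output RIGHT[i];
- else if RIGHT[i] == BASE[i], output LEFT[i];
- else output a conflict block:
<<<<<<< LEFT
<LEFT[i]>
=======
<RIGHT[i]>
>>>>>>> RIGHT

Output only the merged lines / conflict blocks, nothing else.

Answer: hotel
<<<<<<< LEFT
foxtrot
=======
charlie
>>>>>>> RIGHT
<<<<<<< LEFT
hotel
=======
alpha
>>>>>>> RIGHT
bravo
echo
delta

Derivation:
Final LEFT:  [lima, foxtrot, hotel, juliet, golf, india]
Final RIGHT: [hotel, charlie, alpha, bravo, echo, delta]
i=0: L=lima=BASE, R=hotel -> take RIGHT -> hotel
i=1: BASE=alpha L=foxtrot R=charlie all differ -> CONFLICT
i=2: BASE=bravo L=hotel R=alpha all differ -> CONFLICT
i=3: L=juliet=BASE, R=bravo -> take RIGHT -> bravo
i=4: L=golf=BASE, R=echo -> take RIGHT -> echo
i=5: L=india=BASE, R=delta -> take RIGHT -> delta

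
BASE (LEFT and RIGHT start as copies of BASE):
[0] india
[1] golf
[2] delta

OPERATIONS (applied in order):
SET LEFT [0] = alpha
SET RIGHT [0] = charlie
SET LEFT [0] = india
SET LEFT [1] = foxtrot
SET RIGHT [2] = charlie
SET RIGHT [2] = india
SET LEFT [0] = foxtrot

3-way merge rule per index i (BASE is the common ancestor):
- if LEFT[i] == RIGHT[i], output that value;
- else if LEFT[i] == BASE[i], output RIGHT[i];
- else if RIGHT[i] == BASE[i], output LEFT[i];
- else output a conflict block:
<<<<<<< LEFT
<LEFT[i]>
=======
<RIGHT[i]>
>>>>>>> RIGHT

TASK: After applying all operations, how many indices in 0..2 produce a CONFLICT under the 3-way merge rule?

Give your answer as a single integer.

Answer: 1

Derivation:
Final LEFT:  [foxtrot, foxtrot, delta]
Final RIGHT: [charlie, golf, india]
i=0: BASE=india L=foxtrot R=charlie all differ -> CONFLICT
i=1: L=foxtrot, R=golf=BASE -> take LEFT -> foxtrot
i=2: L=delta=BASE, R=india -> take RIGHT -> india
Conflict count: 1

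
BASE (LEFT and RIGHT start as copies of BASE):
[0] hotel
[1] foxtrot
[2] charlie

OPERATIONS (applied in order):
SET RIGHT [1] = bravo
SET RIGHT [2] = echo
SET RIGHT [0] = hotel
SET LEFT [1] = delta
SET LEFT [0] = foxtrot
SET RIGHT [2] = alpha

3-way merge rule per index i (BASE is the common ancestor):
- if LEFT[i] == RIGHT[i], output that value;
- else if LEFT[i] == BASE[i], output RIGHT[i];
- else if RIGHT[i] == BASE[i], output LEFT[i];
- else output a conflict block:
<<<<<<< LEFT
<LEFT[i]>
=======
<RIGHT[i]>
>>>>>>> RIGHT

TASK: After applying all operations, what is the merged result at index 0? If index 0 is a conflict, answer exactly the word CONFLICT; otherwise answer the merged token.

Answer: foxtrot

Derivation:
Final LEFT:  [foxtrot, delta, charlie]
Final RIGHT: [hotel, bravo, alpha]
i=0: L=foxtrot, R=hotel=BASE -> take LEFT -> foxtrot
i=1: BASE=foxtrot L=delta R=bravo all differ -> CONFLICT
i=2: L=charlie=BASE, R=alpha -> take RIGHT -> alpha
Index 0 -> foxtrot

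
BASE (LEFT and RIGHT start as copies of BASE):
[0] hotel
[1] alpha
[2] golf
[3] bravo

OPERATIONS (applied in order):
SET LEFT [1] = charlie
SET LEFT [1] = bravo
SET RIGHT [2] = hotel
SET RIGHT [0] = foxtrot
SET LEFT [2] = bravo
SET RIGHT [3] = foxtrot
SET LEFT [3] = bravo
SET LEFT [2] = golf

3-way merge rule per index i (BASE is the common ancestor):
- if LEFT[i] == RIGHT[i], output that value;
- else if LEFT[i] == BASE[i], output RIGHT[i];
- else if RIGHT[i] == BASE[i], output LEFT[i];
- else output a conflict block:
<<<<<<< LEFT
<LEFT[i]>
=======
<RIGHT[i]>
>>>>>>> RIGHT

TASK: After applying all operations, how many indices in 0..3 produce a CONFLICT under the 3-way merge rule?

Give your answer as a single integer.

Answer: 0

Derivation:
Final LEFT:  [hotel, bravo, golf, bravo]
Final RIGHT: [foxtrot, alpha, hotel, foxtrot]
i=0: L=hotel=BASE, R=foxtrot -> take RIGHT -> foxtrot
i=1: L=bravo, R=alpha=BASE -> take LEFT -> bravo
i=2: L=golf=BASE, R=hotel -> take RIGHT -> hotel
i=3: L=bravo=BASE, R=foxtrot -> take RIGHT -> foxtrot
Conflict count: 0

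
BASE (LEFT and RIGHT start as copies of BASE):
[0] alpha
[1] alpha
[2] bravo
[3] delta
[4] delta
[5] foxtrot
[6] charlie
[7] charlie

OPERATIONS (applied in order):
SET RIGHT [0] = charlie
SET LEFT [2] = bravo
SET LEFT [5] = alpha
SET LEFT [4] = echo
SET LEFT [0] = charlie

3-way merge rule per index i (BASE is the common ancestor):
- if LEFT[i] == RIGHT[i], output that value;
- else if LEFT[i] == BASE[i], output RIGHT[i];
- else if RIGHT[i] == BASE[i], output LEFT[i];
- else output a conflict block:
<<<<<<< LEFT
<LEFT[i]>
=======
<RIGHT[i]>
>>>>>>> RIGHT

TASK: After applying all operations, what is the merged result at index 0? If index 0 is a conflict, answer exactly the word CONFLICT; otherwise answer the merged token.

Final LEFT:  [charlie, alpha, bravo, delta, echo, alpha, charlie, charlie]
Final RIGHT: [charlie, alpha, bravo, delta, delta, foxtrot, charlie, charlie]
i=0: L=charlie R=charlie -> agree -> charlie
i=1: L=alpha R=alpha -> agree -> alpha
i=2: L=bravo R=bravo -> agree -> bravo
i=3: L=delta R=delta -> agree -> delta
i=4: L=echo, R=delta=BASE -> take LEFT -> echo
i=5: L=alpha, R=foxtrot=BASE -> take LEFT -> alpha
i=6: L=charlie R=charlie -> agree -> charlie
i=7: L=charlie R=charlie -> agree -> charlie
Index 0 -> charlie

Answer: charlie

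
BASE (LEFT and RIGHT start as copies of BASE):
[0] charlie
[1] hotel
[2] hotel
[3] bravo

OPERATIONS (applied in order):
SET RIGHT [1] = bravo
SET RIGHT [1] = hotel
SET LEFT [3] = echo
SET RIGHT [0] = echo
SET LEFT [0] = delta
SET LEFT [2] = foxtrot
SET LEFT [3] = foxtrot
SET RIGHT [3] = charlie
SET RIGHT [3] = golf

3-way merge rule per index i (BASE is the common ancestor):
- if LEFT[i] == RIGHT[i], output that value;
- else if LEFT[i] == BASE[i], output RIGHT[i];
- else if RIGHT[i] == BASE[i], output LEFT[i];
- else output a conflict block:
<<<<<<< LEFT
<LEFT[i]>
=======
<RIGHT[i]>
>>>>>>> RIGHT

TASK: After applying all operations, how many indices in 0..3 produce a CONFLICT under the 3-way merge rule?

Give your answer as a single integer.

Answer: 2

Derivation:
Final LEFT:  [delta, hotel, foxtrot, foxtrot]
Final RIGHT: [echo, hotel, hotel, golf]
i=0: BASE=charlie L=delta R=echo all differ -> CONFLICT
i=1: L=hotel R=hotel -> agree -> hotel
i=2: L=foxtrot, R=hotel=BASE -> take LEFT -> foxtrot
i=3: BASE=bravo L=foxtrot R=golf all differ -> CONFLICT
Conflict count: 2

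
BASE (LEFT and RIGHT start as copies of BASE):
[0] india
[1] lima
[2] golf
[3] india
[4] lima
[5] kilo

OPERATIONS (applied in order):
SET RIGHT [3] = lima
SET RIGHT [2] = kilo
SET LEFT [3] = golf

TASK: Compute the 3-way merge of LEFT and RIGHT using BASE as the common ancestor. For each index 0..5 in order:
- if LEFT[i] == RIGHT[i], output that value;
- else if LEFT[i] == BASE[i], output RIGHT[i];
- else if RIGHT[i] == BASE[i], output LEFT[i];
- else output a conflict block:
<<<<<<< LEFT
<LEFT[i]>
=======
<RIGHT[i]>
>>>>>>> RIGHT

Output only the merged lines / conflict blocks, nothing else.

Answer: india
lima
kilo
<<<<<<< LEFT
golf
=======
lima
>>>>>>> RIGHT
lima
kilo

Derivation:
Final LEFT:  [india, lima, golf, golf, lima, kilo]
Final RIGHT: [india, lima, kilo, lima, lima, kilo]
i=0: L=india R=india -> agree -> india
i=1: L=lima R=lima -> agree -> lima
i=2: L=golf=BASE, R=kilo -> take RIGHT -> kilo
i=3: BASE=india L=golf R=lima all differ -> CONFLICT
i=4: L=lima R=lima -> agree -> lima
i=5: L=kilo R=kilo -> agree -> kilo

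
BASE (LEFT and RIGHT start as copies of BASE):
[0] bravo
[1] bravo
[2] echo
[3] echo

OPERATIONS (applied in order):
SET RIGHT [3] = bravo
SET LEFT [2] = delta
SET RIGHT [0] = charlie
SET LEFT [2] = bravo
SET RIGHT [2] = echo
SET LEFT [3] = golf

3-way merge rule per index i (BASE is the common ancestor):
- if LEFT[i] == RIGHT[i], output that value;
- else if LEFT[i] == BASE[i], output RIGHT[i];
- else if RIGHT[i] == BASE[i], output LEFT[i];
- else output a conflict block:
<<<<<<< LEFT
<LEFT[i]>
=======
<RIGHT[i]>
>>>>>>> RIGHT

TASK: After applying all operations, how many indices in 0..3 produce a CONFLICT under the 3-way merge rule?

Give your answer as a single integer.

Final LEFT:  [bravo, bravo, bravo, golf]
Final RIGHT: [charlie, bravo, echo, bravo]
i=0: L=bravo=BASE, R=charlie -> take RIGHT -> charlie
i=1: L=bravo R=bravo -> agree -> bravo
i=2: L=bravo, R=echo=BASE -> take LEFT -> bravo
i=3: BASE=echo L=golf R=bravo all differ -> CONFLICT
Conflict count: 1

Answer: 1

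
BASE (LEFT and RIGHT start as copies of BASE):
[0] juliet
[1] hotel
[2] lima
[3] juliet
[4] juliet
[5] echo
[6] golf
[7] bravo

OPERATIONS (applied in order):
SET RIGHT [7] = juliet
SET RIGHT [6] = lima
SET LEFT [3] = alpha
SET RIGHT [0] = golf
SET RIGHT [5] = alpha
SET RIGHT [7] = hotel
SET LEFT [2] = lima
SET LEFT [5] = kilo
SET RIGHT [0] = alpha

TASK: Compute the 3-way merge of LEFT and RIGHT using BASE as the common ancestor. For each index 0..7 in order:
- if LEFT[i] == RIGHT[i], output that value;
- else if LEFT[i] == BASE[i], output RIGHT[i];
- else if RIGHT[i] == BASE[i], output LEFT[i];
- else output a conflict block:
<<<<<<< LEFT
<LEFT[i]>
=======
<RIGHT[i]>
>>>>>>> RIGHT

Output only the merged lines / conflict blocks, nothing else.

Final LEFT:  [juliet, hotel, lima, alpha, juliet, kilo, golf, bravo]
Final RIGHT: [alpha, hotel, lima, juliet, juliet, alpha, lima, hotel]
i=0: L=juliet=BASE, R=alpha -> take RIGHT -> alpha
i=1: L=hotel R=hotel -> agree -> hotel
i=2: L=lima R=lima -> agree -> lima
i=3: L=alpha, R=juliet=BASE -> take LEFT -> alpha
i=4: L=juliet R=juliet -> agree -> juliet
i=5: BASE=echo L=kilo R=alpha all differ -> CONFLICT
i=6: L=golf=BASE, R=lima -> take RIGHT -> lima
i=7: L=bravo=BASE, R=hotel -> take RIGHT -> hotel

Answer: alpha
hotel
lima
alpha
juliet
<<<<<<< LEFT
kilo
=======
alpha
>>>>>>> RIGHT
lima
hotel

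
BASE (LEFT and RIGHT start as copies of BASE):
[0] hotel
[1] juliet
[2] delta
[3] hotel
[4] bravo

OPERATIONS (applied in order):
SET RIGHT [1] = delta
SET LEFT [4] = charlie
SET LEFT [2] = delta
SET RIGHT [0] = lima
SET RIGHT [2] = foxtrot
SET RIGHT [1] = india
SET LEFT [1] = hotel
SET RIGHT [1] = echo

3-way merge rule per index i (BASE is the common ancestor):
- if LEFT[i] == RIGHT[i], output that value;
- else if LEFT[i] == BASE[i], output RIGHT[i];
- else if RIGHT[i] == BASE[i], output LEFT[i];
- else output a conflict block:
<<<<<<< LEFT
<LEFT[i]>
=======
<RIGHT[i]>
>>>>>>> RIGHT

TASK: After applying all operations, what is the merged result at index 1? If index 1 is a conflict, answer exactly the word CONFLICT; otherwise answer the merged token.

Answer: CONFLICT

Derivation:
Final LEFT:  [hotel, hotel, delta, hotel, charlie]
Final RIGHT: [lima, echo, foxtrot, hotel, bravo]
i=0: L=hotel=BASE, R=lima -> take RIGHT -> lima
i=1: BASE=juliet L=hotel R=echo all differ -> CONFLICT
i=2: L=delta=BASE, R=foxtrot -> take RIGHT -> foxtrot
i=3: L=hotel R=hotel -> agree -> hotel
i=4: L=charlie, R=bravo=BASE -> take LEFT -> charlie
Index 1 -> CONFLICT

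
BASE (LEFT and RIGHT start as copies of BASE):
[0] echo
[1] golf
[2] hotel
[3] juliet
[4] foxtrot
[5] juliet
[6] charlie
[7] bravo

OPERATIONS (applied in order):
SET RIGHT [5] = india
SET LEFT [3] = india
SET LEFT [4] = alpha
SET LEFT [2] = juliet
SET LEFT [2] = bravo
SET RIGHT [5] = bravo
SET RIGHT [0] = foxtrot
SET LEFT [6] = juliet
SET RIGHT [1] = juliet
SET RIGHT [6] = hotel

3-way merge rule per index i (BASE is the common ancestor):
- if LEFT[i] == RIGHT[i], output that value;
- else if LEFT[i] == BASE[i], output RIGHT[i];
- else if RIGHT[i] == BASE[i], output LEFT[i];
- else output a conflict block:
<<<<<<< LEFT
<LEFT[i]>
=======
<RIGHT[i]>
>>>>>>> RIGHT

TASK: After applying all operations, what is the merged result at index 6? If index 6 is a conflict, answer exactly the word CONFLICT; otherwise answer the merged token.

Final LEFT:  [echo, golf, bravo, india, alpha, juliet, juliet, bravo]
Final RIGHT: [foxtrot, juliet, hotel, juliet, foxtrot, bravo, hotel, bravo]
i=0: L=echo=BASE, R=foxtrot -> take RIGHT -> foxtrot
i=1: L=golf=BASE, R=juliet -> take RIGHT -> juliet
i=2: L=bravo, R=hotel=BASE -> take LEFT -> bravo
i=3: L=india, R=juliet=BASE -> take LEFT -> india
i=4: L=alpha, R=foxtrot=BASE -> take LEFT -> alpha
i=5: L=juliet=BASE, R=bravo -> take RIGHT -> bravo
i=6: BASE=charlie L=juliet R=hotel all differ -> CONFLICT
i=7: L=bravo R=bravo -> agree -> bravo
Index 6 -> CONFLICT

Answer: CONFLICT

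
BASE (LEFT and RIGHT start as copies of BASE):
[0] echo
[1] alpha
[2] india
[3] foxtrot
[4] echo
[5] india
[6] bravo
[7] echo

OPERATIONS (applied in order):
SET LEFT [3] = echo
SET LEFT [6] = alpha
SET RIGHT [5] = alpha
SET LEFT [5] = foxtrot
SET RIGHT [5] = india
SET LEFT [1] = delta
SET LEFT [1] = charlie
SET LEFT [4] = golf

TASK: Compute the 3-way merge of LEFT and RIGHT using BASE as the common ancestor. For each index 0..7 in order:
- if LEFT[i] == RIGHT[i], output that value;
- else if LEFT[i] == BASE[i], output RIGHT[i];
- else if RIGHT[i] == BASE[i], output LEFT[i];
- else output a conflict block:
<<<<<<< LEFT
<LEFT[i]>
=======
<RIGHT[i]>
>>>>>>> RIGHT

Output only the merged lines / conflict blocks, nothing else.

Final LEFT:  [echo, charlie, india, echo, golf, foxtrot, alpha, echo]
Final RIGHT: [echo, alpha, india, foxtrot, echo, india, bravo, echo]
i=0: L=echo R=echo -> agree -> echo
i=1: L=charlie, R=alpha=BASE -> take LEFT -> charlie
i=2: L=india R=india -> agree -> india
i=3: L=echo, R=foxtrot=BASE -> take LEFT -> echo
i=4: L=golf, R=echo=BASE -> take LEFT -> golf
i=5: L=foxtrot, R=india=BASE -> take LEFT -> foxtrot
i=6: L=alpha, R=bravo=BASE -> take LEFT -> alpha
i=7: L=echo R=echo -> agree -> echo

Answer: echo
charlie
india
echo
golf
foxtrot
alpha
echo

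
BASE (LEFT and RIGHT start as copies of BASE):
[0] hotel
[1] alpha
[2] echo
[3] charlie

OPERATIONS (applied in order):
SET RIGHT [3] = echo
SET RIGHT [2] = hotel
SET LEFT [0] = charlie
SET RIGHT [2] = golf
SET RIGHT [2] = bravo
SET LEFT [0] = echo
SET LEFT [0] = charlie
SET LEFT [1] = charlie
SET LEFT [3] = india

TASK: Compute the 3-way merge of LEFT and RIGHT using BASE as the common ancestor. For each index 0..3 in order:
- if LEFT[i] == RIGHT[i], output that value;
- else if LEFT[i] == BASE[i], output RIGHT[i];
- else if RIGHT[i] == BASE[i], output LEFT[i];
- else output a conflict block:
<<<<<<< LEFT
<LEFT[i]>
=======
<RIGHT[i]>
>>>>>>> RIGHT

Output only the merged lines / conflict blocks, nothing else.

Final LEFT:  [charlie, charlie, echo, india]
Final RIGHT: [hotel, alpha, bravo, echo]
i=0: L=charlie, R=hotel=BASE -> take LEFT -> charlie
i=1: L=charlie, R=alpha=BASE -> take LEFT -> charlie
i=2: L=echo=BASE, R=bravo -> take RIGHT -> bravo
i=3: BASE=charlie L=india R=echo all differ -> CONFLICT

Answer: charlie
charlie
bravo
<<<<<<< LEFT
india
=======
echo
>>>>>>> RIGHT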